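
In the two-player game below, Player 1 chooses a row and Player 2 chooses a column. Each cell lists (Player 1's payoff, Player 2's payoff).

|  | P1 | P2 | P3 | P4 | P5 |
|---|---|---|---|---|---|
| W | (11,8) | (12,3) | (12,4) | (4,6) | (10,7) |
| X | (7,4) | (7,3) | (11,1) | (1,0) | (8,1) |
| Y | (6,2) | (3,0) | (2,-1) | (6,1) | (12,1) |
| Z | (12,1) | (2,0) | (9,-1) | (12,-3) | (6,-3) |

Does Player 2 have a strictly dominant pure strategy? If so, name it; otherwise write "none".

P1

P1 vs P2: W: 8>3, X: 4>3, Y: 2>0, Z: 1>0.
P1 vs P3: W: 8>4, X: 4>1, Y: 2>-1, Z: 1>-1.
P1 vs P4: W: 8>6, X: 4>0, Y: 2>1, Z: 1>-3.
P1 vs P5: W: 8>7, X: 4>1, Y: 2>1, Z: 1>-3.
P1 strictly beats every other strategy against every opponent action, so it is strictly dominant.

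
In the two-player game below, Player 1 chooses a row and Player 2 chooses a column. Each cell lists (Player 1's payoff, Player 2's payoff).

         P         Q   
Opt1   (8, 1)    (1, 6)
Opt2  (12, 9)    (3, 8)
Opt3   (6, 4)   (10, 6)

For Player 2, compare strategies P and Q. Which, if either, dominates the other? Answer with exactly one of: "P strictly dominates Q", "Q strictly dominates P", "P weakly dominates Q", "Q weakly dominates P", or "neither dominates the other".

neither dominates the other

P's payoffs vs Q's, by Player 1's action — Opt1: 1<6, Opt2: 9>8, Opt3: 4<6.
P does better at Opt2 but worse at Opt1, Opt3; neither strategy dominates the other.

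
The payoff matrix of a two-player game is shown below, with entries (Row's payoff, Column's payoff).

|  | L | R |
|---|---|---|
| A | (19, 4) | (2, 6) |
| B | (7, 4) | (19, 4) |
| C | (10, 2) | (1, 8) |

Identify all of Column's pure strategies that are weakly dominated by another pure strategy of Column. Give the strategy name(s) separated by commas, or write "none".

L

L: dominated, since R does at least as well everywhere (A: 6>4, B: 4=4, C: 8>2).
Nothing dominates R: L at A (6>4).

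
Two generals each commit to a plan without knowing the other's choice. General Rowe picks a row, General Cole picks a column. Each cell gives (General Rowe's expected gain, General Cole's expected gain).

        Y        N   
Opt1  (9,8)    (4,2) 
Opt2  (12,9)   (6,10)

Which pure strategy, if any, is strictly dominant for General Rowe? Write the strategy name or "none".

Opt2 vs Opt1: Y: 12>9, N: 6>4.
Opt2 strictly beats every other strategy against every opponent action, so it is strictly dominant.

Opt2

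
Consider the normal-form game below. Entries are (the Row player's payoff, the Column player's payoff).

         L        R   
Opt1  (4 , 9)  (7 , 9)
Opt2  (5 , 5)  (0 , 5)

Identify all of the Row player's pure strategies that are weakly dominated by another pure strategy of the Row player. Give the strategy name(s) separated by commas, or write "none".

none

Nothing dominates Opt1: Opt2 at R (7>0).
Opt2: no other strategy beats it everywhere (Opt1 at L (5>4)).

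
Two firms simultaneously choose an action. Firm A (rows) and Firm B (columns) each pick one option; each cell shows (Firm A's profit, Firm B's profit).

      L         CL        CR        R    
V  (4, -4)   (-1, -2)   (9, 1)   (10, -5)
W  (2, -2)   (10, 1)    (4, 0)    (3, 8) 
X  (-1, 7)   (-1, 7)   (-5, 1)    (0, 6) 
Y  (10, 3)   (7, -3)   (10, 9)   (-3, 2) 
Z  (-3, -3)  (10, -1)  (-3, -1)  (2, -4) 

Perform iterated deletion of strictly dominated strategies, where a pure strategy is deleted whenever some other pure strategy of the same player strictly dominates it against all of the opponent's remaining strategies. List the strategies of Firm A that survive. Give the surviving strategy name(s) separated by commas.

V, W, Y, Z

For Firm A, W strictly dominates X on the remaining columns (L: 2>-1, CL: 10>-1, CR: 4>-5, R: 3>0); eliminate X.
For Firm B, CR strictly dominates L on the remaining rows (V: 1>-4, W: 0>-2, Y: 9>3, Z: -1>-3); eliminate L.
Among the remaining strategies, none is strictly dominated by another pure strategy of the same player, so the elimination stops.
Surviving strategies — Firm A: {V, W, Y, Z}; Firm B: {CL, CR, R}.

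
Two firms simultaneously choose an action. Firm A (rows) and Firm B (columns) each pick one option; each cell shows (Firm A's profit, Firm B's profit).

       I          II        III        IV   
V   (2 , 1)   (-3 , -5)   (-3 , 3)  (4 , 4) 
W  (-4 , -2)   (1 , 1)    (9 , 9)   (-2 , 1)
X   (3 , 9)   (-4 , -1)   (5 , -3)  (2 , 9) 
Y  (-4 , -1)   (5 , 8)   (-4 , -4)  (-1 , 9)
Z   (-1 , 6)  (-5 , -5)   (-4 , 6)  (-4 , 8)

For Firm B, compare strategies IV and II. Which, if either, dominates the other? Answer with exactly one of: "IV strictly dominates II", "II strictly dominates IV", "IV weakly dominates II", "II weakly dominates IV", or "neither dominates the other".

IV weakly dominates II

IV's payoffs vs II's, by Firm A's action — V: 4>-5, W: 1=1, X: 9>-1, Y: 9>8, Z: 8>-5.
IV is at least as good everywhere and strictly better somewhere (tied only at W), so IV weakly but not strictly dominates II.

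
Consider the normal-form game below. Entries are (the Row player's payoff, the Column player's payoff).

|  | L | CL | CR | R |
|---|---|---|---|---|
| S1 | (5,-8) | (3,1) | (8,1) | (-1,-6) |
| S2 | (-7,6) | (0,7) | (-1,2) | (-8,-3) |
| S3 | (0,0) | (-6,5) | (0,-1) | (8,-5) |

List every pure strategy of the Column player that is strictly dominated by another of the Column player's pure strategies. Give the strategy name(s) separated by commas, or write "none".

CL strictly dominates L — S1: 1>-8, S2: 7>6, S3: 5>0.
Nothing dominates CL: L at S1 (1>-8); CR at S1 (1=1); R at S1 (1>-6).
Nothing dominates CR: L at S1 (1>-8); CL at S1 (1=1); R at S1 (1>-6).
R: dominated, since CL does at least as well everywhere (S1: 1>-6, S2: 7>-3, S3: 5>-5).

L, R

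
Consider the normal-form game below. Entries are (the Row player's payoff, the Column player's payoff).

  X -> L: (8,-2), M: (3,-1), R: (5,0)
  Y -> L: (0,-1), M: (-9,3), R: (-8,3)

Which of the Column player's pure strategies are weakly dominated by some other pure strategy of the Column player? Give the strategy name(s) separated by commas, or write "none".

L, M

L is weakly dominated by M (X: -1>-2, Y: 3>-1).
R weakly dominates M — X: 0>-1, Y: 3=3.
R is not dominated — it holds its own against L at X (0>-2); M at X (0>-1).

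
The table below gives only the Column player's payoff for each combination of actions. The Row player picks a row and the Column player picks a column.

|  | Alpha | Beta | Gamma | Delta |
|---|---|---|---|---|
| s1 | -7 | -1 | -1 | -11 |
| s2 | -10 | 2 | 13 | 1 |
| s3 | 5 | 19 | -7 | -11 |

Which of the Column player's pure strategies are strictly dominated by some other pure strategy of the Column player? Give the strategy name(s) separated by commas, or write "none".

Alpha, Delta

Alpha is strictly dominated by Beta (s1: -1>-7, s2: 2>-10, s3: 19>5).
Beta: no other strategy beats it everywhere (Alpha at s1 (-1>-7); Gamma at s1 (-1=-1); Delta at s1 (-1>-11)).
Gamma is not dominated — it holds its own against Alpha at s1 (-1>-7); Beta at s1 (-1=-1); Delta at s1 (-1>-11).
Delta is strictly dominated by Beta (s1: -1>-11, s2: 2>1, s3: 19>-11).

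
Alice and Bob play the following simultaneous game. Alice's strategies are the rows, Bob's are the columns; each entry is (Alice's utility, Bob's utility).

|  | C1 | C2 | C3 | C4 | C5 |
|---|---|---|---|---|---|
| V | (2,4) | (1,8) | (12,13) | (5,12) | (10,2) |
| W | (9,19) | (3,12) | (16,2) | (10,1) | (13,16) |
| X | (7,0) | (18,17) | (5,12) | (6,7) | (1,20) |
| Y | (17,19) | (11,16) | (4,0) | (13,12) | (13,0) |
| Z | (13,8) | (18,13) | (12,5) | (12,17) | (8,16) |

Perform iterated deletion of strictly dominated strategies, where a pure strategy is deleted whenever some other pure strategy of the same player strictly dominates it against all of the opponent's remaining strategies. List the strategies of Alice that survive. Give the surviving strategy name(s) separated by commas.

W, X, Y, Z

Alice's strategy V is strictly dominated by W (C1: 9>2, C2: 3>1, C3: 16>12, C4: 10>5, C5: 13>10) and is removed.
Bob's strategy C3 is strictly dominated by C2 (W: 12>2, X: 17>12, Y: 16>0, Z: 13>5) and is removed.
Among the remaining strategies, none is strictly dominated by another pure strategy of the same player, so the elimination stops.
Surviving strategies — Alice: {W, X, Y, Z}; Bob: {C1, C2, C4, C5}.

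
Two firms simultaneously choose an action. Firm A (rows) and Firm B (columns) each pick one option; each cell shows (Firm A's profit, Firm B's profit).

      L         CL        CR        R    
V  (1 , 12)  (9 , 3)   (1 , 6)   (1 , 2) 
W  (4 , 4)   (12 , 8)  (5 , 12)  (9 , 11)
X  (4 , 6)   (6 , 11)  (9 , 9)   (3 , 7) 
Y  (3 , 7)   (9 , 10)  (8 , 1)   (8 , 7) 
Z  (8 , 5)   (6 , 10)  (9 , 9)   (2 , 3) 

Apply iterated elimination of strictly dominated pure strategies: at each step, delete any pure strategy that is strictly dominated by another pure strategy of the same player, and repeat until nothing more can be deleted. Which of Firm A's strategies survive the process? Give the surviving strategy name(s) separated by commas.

Row V is eliminated: W beats it against every remaining column (L: 4>1, CL: 12>9, CR: 5>1, R: 9>1).
Firm B's strategy L is strictly dominated by CL (W: 8>4, X: 11>6, Y: 10>7, Z: 10>5) and is removed.
Among the remaining strategies, none is strictly dominated by another pure strategy of the same player, so the elimination stops.
Surviving strategies — Firm A: {W, X, Y, Z}; Firm B: {CL, CR, R}.

W, X, Y, Z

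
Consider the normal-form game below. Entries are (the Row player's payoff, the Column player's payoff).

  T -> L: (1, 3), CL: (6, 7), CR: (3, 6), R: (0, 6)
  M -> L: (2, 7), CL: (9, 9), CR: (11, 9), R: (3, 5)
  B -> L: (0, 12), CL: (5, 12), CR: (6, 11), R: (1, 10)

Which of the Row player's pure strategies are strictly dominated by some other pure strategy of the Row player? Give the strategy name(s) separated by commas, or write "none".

T: dominated, since M does at least as well everywhere (L: 2>1, CL: 9>6, CR: 11>3, R: 3>0).
M is not dominated — it holds its own against T at L (2>1); B at L (2>0).
M strictly dominates B — L: 2>0, CL: 9>5, CR: 11>6, R: 3>1.

T, B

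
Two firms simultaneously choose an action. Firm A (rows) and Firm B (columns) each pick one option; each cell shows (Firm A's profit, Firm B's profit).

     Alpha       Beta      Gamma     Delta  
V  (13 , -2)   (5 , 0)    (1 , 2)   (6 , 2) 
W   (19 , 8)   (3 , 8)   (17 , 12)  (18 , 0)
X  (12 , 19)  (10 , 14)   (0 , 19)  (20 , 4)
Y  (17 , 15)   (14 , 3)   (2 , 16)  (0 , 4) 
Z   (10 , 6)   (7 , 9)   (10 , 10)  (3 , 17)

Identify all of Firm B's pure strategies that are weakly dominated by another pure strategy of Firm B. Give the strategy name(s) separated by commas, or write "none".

Gamma weakly dominates Alpha — V: 2>-2, W: 12>8, X: 19=19, Y: 16>15, Z: 10>6.
Beta: dominated, since Gamma does at least as well everywhere (V: 2>0, W: 12>8, X: 19>14, Y: 16>3, Z: 10>9).
Gamma: no other strategy beats it everywhere (Alpha at V (2>-2); Beta at V (2>0); Delta at W (12>0)).
Nothing dominates Delta: Alpha at V (2>-2); Beta at V (2>0); Gamma at Z (17>10).

Alpha, Beta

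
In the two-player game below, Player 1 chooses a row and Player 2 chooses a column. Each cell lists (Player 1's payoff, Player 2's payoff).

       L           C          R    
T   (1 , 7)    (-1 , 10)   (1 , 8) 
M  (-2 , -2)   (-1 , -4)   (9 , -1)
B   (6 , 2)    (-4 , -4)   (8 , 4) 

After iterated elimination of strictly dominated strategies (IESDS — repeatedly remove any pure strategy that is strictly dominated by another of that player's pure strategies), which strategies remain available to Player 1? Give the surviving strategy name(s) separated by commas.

Player 2's strategy L is strictly dominated by R (T: 8>7, M: -1>-2, B: 4>2) and is removed.
For Player 1, M strictly dominates B on the remaining columns (C: -1>-4, R: 9>8); eliminate B.
Among the remaining strategies, none is strictly dominated by another pure strategy of the same player, so the elimination stops.
Surviving strategies — Player 1: {T, M}; Player 2: {C, R}.

T, M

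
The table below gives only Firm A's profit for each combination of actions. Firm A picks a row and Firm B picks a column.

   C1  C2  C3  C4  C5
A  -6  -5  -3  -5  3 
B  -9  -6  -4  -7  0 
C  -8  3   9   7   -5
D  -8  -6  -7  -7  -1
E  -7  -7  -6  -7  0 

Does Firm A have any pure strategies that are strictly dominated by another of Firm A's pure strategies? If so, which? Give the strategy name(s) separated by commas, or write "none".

B, D, E

A: no other strategy beats it everywhere (B at C1 (-6>-9); C at C1 (-6>-8); D at C1 (-6>-8); E at C1 (-6>-7)).
B is strictly dominated by A (C1: -6>-9, C2: -5>-6, C3: -3>-4, C4: -5>-7, C5: 3>0).
Nothing dominates C: A at C2 (3>-5); B at C1 (-8>-9); D at C1 (-8=-8); E at C2 (3>-7).
D: dominated, since A does at least as well everywhere (C1: -6>-8, C2: -5>-6, C3: -3>-7, C4: -5>-7, C5: 3>-1).
A strictly dominates E — C1: -6>-7, C2: -5>-7, C3: -3>-6, C4: -5>-7, C5: 3>0.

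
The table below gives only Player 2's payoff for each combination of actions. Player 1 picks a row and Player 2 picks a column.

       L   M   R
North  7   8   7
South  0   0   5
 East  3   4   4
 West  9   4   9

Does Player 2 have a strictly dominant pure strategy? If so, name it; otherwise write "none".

none

L fails to dominate M at North (7<8).
M fails to dominate L at South (0=0).
R fails to dominate L at North (7=7).
No single strategy dominates all the others.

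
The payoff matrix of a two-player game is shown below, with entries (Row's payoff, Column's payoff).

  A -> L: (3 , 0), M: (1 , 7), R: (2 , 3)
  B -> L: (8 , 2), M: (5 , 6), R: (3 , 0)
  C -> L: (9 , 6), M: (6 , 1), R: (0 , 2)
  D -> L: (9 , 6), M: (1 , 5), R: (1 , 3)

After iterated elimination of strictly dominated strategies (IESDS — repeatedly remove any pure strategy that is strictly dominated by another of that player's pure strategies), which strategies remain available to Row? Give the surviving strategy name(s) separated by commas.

C, D

Row A is eliminated: B beats it against every remaining column (L: 8>3, M: 5>1, R: 3>2).
For Column, L strictly dominates R on the remaining rows (B: 2>0, C: 6>2, D: 6>3); eliminate R.
Row B is eliminated: C beats it against every remaining column (L: 9>8, M: 6>5).
Column's strategy M is strictly dominated by L (C: 6>1, D: 6>5) and is removed.
Among the remaining strategies, none is strictly dominated by another pure strategy of the same player, so the elimination stops.
Surviving strategies — Row: {C, D}; Column: {L}.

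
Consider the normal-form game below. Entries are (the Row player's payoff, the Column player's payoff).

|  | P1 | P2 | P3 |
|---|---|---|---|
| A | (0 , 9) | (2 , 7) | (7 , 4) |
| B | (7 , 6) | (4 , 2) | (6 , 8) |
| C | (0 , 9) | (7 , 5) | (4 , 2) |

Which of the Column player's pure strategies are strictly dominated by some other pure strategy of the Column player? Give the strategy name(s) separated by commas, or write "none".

P1 is not dominated — it holds its own against P2 at A (9>7); P3 at A (9>4).
P1 strictly dominates P2 — A: 9>7, B: 6>2, C: 9>5.
P3 is not dominated — it holds its own against P1 at B (8>6); P2 at B (8>2).

P2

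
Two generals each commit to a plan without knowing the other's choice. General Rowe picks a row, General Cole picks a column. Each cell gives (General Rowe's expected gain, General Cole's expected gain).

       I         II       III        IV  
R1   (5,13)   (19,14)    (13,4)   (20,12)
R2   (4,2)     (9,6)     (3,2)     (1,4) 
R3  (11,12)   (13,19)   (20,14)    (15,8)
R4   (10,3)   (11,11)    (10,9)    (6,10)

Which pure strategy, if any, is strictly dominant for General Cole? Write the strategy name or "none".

II

II vs I: R1: 14>13, R2: 6>2, R3: 19>12, R4: 11>3.
II vs III: R1: 14>4, R2: 6>2, R3: 19>14, R4: 11>9.
II vs IV: R1: 14>12, R2: 6>4, R3: 19>8, R4: 11>10.
II strictly beats every other strategy against every opponent action, so it is strictly dominant.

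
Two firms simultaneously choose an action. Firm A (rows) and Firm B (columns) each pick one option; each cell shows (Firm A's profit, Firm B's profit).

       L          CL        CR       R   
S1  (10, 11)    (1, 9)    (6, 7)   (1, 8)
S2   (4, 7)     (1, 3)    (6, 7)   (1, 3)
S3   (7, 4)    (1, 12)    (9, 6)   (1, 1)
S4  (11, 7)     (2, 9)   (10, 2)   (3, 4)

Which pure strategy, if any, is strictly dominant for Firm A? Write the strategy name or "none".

S4

S4 vs S1: L: 11>10, CL: 2>1, CR: 10>6, R: 3>1.
S4 vs S2: L: 11>4, CL: 2>1, CR: 10>6, R: 3>1.
S4 vs S3: L: 11>7, CL: 2>1, CR: 10>9, R: 3>1.
S4 strictly beats every other strategy against every opponent action, so it is strictly dominant.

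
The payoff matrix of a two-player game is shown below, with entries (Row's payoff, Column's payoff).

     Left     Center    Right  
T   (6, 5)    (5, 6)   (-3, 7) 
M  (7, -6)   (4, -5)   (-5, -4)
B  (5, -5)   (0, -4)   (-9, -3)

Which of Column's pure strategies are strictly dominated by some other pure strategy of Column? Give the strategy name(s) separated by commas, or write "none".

Center strictly dominates Left — T: 6>5, M: -5>-6, B: -4>-5.
Center: dominated, since Right does at least as well everywhere (T: 7>6, M: -4>-5, B: -3>-4).
Nothing dominates Right: Left at T (7>5); Center at T (7>6).

Left, Center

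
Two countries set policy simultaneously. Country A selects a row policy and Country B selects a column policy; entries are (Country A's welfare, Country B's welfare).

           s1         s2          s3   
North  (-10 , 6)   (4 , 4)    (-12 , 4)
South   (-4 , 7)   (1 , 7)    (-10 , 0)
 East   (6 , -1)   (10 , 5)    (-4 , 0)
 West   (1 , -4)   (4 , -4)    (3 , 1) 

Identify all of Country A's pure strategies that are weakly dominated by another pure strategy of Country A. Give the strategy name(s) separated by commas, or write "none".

North: dominated, since East does at least as well everywhere (s1: 6>-10, s2: 10>4, s3: -4>-12).
South is weakly dominated by East (s1: 6>-4, s2: 10>1, s3: -4>-10).
East is not dominated — it holds its own against North at s1 (6>-10); South at s1 (6>-4); West at s1 (6>1).
West: no other strategy beats it everywhere (North at s1 (1>-10); South at s1 (1>-4); East at s3 (3>-4)).

North, South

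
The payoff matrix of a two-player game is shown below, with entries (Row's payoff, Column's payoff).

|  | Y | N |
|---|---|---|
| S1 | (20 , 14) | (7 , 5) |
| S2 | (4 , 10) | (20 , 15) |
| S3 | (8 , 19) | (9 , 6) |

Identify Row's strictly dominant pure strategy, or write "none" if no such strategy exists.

S1 fails to dominate S2 at N (7<20).
S2 fails to dominate S1 at Y (4<20).
S3 fails to dominate S1 at Y (8<20).
No single strategy dominates all the others.

none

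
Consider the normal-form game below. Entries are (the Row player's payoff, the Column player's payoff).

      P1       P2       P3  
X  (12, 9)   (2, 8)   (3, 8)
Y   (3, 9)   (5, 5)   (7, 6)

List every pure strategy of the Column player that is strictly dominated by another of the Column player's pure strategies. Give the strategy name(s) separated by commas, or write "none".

Nothing dominates P1: P2 at X (9>8); P3 at X (9>8).
P1 strictly dominates P2 — X: 9>8, Y: 9>5.
P1 strictly dominates P3 — X: 9>8, Y: 9>6.

P2, P3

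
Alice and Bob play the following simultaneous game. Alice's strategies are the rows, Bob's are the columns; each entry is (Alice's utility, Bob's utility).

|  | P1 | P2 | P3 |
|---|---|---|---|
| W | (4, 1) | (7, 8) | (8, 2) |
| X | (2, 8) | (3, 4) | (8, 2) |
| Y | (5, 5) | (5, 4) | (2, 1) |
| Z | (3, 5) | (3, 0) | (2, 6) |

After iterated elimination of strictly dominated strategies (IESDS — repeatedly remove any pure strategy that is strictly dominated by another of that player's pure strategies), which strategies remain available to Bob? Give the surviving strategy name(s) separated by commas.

P1, P2

Alice's strategy Z is strictly dominated by W (P1: 4>3, P2: 7>3, P3: 8>2) and is removed.
Bob's strategy P3 is strictly dominated by P2 (W: 8>2, X: 4>2, Y: 4>1) and is removed.
For Alice, W strictly dominates X on the remaining columns (P1: 4>2, P2: 7>3); eliminate X.
Among the remaining strategies, none is strictly dominated by another pure strategy of the same player, so the elimination stops.
Surviving strategies — Alice: {W, Y}; Bob: {P1, P2}.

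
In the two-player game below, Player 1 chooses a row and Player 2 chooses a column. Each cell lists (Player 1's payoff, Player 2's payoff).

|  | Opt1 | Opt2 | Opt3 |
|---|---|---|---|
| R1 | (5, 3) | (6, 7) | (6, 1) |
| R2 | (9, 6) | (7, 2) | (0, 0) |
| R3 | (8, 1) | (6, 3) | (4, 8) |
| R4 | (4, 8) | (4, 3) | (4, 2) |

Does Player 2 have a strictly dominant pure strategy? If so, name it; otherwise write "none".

Opt1 fails to dominate Opt2 at R1 (3<7).
Opt2 fails to dominate Opt1 at R2 (2<6).
Opt3 fails to dominate Opt1 at R1 (1<3).
No single strategy dominates all the others.

none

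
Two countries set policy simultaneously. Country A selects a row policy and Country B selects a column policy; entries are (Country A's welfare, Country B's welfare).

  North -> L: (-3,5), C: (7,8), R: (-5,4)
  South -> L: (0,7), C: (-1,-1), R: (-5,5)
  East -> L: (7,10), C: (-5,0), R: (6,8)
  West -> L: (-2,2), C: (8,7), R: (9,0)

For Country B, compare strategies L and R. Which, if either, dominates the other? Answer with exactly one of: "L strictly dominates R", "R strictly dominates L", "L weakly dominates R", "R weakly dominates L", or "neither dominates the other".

Compare L to R across every action of Country A: North: 5>4, South: 7>5, East: 10>8, West: 2>0.
L gives a strictly higher payoff against every action of Country A, so L strictly dominates R.

L strictly dominates R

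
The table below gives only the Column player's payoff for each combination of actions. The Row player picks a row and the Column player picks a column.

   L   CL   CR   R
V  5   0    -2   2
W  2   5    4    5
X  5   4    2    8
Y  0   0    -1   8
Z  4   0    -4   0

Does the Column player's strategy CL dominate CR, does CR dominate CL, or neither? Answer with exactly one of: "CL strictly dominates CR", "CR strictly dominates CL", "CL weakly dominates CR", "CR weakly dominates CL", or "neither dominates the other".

Compare CL to CR across each choice by the Row player: V: 0>-2, W: 5>4, X: 4>2, Y: 0>-1, Z: 0>-4.
CL gives a strictly higher payoff against each choice by the Row player, so CL strictly dominates CR.

CL strictly dominates CR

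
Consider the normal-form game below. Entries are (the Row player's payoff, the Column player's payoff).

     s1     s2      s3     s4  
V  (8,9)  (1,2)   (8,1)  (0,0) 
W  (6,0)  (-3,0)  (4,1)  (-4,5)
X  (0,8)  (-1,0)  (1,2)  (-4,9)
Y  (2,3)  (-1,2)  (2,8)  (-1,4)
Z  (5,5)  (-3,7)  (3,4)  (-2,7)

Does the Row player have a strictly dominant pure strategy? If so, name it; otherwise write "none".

V

V vs W: s1: 8>6, s2: 1>-3, s3: 8>4, s4: 0>-4.
V vs X: s1: 8>0, s2: 1>-1, s3: 8>1, s4: 0>-4.
V vs Y: s1: 8>2, s2: 1>-1, s3: 8>2, s4: 0>-1.
V vs Z: s1: 8>5, s2: 1>-3, s3: 8>3, s4: 0>-2.
V strictly beats every other strategy against every opponent action, so it is strictly dominant.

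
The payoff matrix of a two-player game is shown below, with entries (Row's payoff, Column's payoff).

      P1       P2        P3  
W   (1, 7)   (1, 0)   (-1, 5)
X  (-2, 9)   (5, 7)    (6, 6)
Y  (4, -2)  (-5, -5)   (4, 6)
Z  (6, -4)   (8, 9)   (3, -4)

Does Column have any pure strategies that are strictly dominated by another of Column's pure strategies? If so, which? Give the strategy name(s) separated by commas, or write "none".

none

Nothing dominates P1: P2 at W (7>0); P3 at W (7>5).
Nothing dominates P2: P1 at Z (9>-4); P3 at X (7>6).
Nothing dominates P3: P1 at Y (6>-2); P2 at W (5>0).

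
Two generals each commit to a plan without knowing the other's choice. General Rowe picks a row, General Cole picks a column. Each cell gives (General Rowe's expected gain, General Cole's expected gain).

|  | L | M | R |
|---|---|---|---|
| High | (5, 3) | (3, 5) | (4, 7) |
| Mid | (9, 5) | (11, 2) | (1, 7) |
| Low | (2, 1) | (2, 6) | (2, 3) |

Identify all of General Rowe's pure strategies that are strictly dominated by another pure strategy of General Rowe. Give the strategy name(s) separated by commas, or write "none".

Nothing dominates High: Mid at R (4>1); Low at L (5>2).
Mid: no other strategy beats it everywhere (High at L (9>5); Low at L (9>2)).
Low is strictly dominated by High (L: 5>2, M: 3>2, R: 4>2).

Low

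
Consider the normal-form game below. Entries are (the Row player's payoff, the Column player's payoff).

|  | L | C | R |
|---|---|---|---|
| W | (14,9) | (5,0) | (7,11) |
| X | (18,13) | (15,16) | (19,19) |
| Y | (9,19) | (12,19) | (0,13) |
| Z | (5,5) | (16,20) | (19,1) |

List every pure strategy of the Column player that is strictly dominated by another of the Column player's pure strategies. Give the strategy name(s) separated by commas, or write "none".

Nothing dominates L: C at W (9>0); R at Y (19>13).
Nothing dominates C: L at X (16>13); R at Y (19>13).
Nothing dominates R: L at W (11>9); C at W (11>0).

none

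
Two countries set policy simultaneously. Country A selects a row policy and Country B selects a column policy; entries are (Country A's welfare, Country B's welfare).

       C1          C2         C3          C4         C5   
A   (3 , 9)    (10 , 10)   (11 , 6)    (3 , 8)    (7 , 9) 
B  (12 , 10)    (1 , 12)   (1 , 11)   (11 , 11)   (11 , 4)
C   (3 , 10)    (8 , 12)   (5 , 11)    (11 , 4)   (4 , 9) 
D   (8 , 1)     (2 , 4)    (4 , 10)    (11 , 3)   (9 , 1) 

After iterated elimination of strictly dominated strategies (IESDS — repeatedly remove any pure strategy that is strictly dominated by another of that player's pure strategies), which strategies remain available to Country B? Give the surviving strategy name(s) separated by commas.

Column C1 is eliminated: C2 beats it against every remaining row (A: 10>9, B: 12>10, C: 12>10, D: 4>1).
For Country B, C2 strictly dominates C4 on the remaining rows (A: 10>8, B: 12>11, C: 12>4, D: 4>3); eliminate C4.
For Country A, A strictly dominates C on the remaining columns (C2: 10>8, C3: 11>5, C5: 7>4); eliminate C.
For Country B, C2 strictly dominates C5 on the remaining rows (A: 10>9, B: 12>4, D: 4>1); eliminate C5.
For Country A, A strictly dominates B on the remaining columns (C2: 10>1, C3: 11>1); eliminate B.
Country A's strategy D is strictly dominated by A (C2: 10>2, C3: 11>4) and is removed.
Country B's strategy C3 is strictly dominated by C2 (A: 10>6) and is removed.
Among the remaining strategies, none is strictly dominated by another pure strategy of the same player, so the elimination stops.
Surviving strategies — Country A: {A}; Country B: {C2}.

C2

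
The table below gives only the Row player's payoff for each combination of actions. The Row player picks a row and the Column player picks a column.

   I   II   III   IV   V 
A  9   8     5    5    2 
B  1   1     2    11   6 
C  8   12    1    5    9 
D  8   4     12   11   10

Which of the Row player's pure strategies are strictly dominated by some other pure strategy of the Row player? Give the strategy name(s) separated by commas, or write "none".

none

Nothing dominates A: B at I (9>1); C at I (9>8); D at I (9>8).
B is not dominated — it holds its own against A at IV (11>5); C at III (2>1); D at IV (11=11).
C: no other strategy beats it everywhere (A at II (12>8); B at I (8>1); D at I (8=8)).
D is not dominated — it holds its own against A at III (12>5); B at I (8>1); C at I (8=8).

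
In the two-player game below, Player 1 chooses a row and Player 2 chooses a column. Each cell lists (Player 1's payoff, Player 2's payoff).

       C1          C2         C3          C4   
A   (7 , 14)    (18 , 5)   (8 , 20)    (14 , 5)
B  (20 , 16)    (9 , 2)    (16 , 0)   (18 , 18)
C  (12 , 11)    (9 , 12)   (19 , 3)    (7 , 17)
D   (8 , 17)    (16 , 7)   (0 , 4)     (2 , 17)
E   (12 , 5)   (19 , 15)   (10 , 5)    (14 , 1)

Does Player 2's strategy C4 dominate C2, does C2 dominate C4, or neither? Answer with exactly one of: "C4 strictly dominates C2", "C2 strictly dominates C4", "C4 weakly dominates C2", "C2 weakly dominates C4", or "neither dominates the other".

C4's payoffs vs C2's, by Player 1's action — A: 5=5, B: 18>2, C: 17>12, D: 17>7, E: 1<15.
C4 does better at B, C, D but worse at E; neither strategy dominates the other.

neither dominates the other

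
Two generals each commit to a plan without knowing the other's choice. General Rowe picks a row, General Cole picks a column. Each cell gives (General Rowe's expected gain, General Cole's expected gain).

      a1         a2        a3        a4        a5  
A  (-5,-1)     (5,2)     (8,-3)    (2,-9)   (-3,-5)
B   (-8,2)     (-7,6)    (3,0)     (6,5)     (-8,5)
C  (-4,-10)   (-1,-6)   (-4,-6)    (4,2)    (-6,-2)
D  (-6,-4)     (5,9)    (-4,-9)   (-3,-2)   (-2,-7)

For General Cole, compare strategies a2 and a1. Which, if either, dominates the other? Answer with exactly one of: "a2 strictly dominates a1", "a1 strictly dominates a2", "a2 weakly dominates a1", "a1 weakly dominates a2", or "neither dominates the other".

a2's payoffs vs a1's, by General Rowe's action — A: 2>-1, B: 6>2, C: -6>-10, D: 9>-4.
Every comparison favours a2, so a2 strictly dominates a1.

a2 strictly dominates a1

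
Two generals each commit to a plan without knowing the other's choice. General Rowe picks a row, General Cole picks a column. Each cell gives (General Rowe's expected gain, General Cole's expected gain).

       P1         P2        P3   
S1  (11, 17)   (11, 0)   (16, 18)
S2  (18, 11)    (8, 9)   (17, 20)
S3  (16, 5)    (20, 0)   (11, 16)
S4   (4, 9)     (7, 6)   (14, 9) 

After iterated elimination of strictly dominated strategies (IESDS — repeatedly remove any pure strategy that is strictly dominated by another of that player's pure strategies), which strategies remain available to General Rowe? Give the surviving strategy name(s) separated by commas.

For General Rowe, S1 strictly dominates S4 on the remaining columns (P1: 11>4, P2: 11>7, P3: 16>14); eliminate S4.
For General Cole, P3 strictly dominates P1 on the remaining rows (S1: 18>17, S2: 20>11, S3: 16>5); eliminate P1.
General Cole's strategy P2 is strictly dominated by P3 (S1: 18>0, S2: 20>9, S3: 16>0) and is removed.
For General Rowe, S2 strictly dominates S1 on the remaining columns (P3: 17>16); eliminate S1.
Row S3 is eliminated: S2 beats it against every remaining column (P3: 17>11).
Among the remaining strategies, none is strictly dominated by another pure strategy of the same player, so the elimination stops.
Surviving strategies — General Rowe: {S2}; General Cole: {P3}.

S2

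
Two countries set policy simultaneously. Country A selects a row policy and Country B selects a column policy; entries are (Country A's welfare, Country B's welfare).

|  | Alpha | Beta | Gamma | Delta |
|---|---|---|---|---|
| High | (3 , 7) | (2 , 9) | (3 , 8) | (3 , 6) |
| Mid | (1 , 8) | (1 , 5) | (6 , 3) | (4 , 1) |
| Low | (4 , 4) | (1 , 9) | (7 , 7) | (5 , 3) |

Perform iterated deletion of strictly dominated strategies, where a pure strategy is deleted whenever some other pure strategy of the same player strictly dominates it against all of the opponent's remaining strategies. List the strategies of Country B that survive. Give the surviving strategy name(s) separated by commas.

For Country B, Beta strictly dominates Gamma on the remaining rows (High: 9>8, Mid: 5>3, Low: 9>7); eliminate Gamma.
For Country B, Alpha strictly dominates Delta on the remaining rows (High: 7>6, Mid: 8>1, Low: 4>3); eliminate Delta.
Country A's strategy Mid is strictly dominated by High (Alpha: 3>1, Beta: 2>1) and is removed.
Column Alpha is eliminated: Beta beats it against every remaining row (High: 9>7, Low: 9>4).
For Country A, High strictly dominates Low on the remaining columns (Beta: 2>1); eliminate Low.
Among the remaining strategies, none is strictly dominated by another pure strategy of the same player, so the elimination stops.
Surviving strategies — Country A: {High}; Country B: {Beta}.

Beta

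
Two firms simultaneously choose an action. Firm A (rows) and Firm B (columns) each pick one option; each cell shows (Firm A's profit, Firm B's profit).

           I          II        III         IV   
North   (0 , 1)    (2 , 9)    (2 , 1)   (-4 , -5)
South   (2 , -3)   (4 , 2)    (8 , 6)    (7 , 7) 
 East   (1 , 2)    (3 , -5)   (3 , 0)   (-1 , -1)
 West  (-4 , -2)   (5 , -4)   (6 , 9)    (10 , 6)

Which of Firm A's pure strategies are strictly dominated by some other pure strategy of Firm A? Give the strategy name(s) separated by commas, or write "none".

North, East

North is strictly dominated by South (I: 2>0, II: 4>2, III: 8>2, IV: 7>-4).
Nothing dominates South: North at I (2>0); East at I (2>1); West at I (2>-4).
South strictly dominates East — I: 2>1, II: 4>3, III: 8>3, IV: 7>-1.
Nothing dominates West: North at II (5>2); South at II (5>4); East at II (5>3).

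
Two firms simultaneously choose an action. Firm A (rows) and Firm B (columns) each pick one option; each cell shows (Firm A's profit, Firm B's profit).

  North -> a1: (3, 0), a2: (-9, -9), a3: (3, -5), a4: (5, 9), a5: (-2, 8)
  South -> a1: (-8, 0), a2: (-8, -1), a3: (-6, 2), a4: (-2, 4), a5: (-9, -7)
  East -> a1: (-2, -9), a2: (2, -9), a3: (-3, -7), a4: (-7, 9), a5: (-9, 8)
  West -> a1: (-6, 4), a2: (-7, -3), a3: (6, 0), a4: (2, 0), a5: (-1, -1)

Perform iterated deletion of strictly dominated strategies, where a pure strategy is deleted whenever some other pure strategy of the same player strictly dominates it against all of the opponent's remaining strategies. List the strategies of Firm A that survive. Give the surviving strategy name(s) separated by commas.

North

Firm A's strategy South is strictly dominated by West (a1: -6>-8, a2: -7>-8, a3: 6>-6, a4: 2>-2, a5: -1>-9) and is removed.
For Firm B, a3 strictly dominates a2 on the remaining rows (North: -5>-9, East: -7>-9, West: 0>-3); eliminate a2.
Row East is eliminated: North beats it against every remaining column (a1: 3>-2, a3: 3>-3, a4: 5>-7, a5: -2>-9).
Firm B's strategy a3 is strictly dominated by a1 (North: 0>-5, West: 4>0) and is removed.
Column a5 is eliminated: a4 beats it against every remaining row (North: 9>8, West: 0>-1).
For Firm A, North strictly dominates West on the remaining columns (a1: 3>-6, a4: 5>2); eliminate West.
Firm B's strategy a1 is strictly dominated by a4 (North: 9>0) and is removed.
Among the remaining strategies, none is strictly dominated by another pure strategy of the same player, so the elimination stops.
Surviving strategies — Firm A: {North}; Firm B: {a4}.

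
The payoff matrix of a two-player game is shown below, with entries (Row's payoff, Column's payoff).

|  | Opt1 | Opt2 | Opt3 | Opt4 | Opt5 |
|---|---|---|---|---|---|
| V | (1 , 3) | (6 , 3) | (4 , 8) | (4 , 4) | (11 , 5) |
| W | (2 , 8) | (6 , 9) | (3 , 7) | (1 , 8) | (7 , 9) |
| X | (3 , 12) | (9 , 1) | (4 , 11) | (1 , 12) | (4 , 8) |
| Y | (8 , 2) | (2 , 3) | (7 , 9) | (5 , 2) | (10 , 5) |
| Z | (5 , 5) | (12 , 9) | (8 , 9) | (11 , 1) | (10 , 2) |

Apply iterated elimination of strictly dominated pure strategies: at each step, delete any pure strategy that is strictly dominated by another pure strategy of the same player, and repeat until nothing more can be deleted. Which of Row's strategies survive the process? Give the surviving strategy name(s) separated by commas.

Z

Row's strategy W is strictly dominated by Z (Opt1: 5>2, Opt2: 12>6, Opt3: 8>3, Opt4: 11>1, Opt5: 10>7) and is removed.
For Row, Z strictly dominates X on the remaining columns (Opt1: 5>3, Opt2: 12>9, Opt3: 8>4, Opt4: 11>1, Opt5: 10>4); eliminate X.
For Column, Opt3 strictly dominates Opt1 on the remaining rows (V: 8>3, Y: 9>2, Z: 9>5); eliminate Opt1.
Column Opt4 is eliminated: Opt3 beats it against every remaining row (V: 8>4, Y: 9>2, Z: 9>1).
Column's strategy Opt5 is strictly dominated by Opt3 (V: 8>5, Y: 9>5, Z: 9>2) and is removed.
Row's strategy V is strictly dominated by Z (Opt2: 12>6, Opt3: 8>4) and is removed.
For Row, Z strictly dominates Y on the remaining columns (Opt2: 12>2, Opt3: 8>7); eliminate Y.
Among the remaining strategies, none is strictly dominated by another pure strategy of the same player, so the elimination stops.
Surviving strategies — Row: {Z}; Column: {Opt2, Opt3}.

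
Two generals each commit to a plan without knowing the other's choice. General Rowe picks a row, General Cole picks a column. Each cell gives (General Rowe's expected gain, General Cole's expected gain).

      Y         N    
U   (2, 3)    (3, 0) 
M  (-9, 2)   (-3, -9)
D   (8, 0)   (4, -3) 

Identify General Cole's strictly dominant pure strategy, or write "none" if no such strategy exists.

Y vs N: U: 3>0, M: 2>-9, D: 0>-3.
Y strictly beats every other strategy against every opponent action, so it is strictly dominant.

Y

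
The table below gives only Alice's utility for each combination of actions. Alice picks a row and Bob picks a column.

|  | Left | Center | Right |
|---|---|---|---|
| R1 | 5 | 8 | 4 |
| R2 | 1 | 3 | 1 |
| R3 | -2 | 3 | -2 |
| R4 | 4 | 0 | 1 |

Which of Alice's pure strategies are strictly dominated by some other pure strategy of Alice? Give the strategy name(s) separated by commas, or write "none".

R1 is not dominated — it holds its own against R2 at Left (5>1); R3 at Left (5>-2); R4 at Left (5>4).
R2: dominated, since R1 does at least as well everywhere (Left: 5>1, Center: 8>3, Right: 4>1).
R3 is strictly dominated by R1 (Left: 5>-2, Center: 8>3, Right: 4>-2).
R4: dominated, since R1 does at least as well everywhere (Left: 5>4, Center: 8>0, Right: 4>1).

R2, R3, R4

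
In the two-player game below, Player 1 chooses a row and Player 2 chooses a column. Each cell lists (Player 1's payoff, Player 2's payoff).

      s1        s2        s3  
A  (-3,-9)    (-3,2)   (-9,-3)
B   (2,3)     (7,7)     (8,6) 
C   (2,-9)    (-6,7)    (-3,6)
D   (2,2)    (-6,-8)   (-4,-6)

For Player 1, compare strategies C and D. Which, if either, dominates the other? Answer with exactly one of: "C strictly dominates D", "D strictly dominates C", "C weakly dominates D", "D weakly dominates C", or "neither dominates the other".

C weakly dominates D

Compare C to D across every action of Player 2: s1: 2=2, s2: -6=-6, s3: -3>-4.
C is at least as good everywhere and strictly better somewhere (tied only at s1, s2), so C weakly but not strictly dominates D.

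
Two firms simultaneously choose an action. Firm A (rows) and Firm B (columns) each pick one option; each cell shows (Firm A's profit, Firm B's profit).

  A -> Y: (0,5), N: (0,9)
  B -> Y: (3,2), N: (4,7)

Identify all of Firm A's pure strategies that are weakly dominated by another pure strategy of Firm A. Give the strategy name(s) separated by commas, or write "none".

B weakly dominates A — Y: 3>0, N: 4>0.
Nothing dominates B: A at Y (3>0).

A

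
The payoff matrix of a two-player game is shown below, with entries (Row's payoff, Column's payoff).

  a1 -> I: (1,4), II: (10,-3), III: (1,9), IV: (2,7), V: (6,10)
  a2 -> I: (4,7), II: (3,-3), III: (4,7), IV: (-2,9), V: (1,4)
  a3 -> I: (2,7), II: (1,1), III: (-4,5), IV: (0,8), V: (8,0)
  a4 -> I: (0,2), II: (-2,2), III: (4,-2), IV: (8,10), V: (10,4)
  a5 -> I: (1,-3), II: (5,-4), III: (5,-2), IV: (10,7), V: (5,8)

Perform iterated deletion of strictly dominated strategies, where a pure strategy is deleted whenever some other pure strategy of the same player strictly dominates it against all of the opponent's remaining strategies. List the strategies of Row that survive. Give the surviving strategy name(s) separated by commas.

For Column, IV strictly dominates I on the remaining rows (a1: 7>4, a2: 9>7, a3: 8>7, a4: 10>2, a5: 7>-3); eliminate I.
Row's strategy a2 is strictly dominated by a5 (II: 5>3, III: 5>4, IV: 10>-2, V: 5>1) and is removed.
Column's strategy II is strictly dominated by IV (a1: 7>-3, a3: 8>1, a4: 10>2, a5: 7>-4) and is removed.
Row's strategy a1 is strictly dominated by a4 (III: 4>1, IV: 8>2, V: 10>6) and is removed.
Row a3 is eliminated: a4 beats it against every remaining column (III: 4>-4, IV: 8>0, V: 10>8).
Column's strategy III is strictly dominated by IV (a4: 10>-2, a5: 7>-2) and is removed.
Among the remaining strategies, none is strictly dominated by another pure strategy of the same player, so the elimination stops.
Surviving strategies — Row: {a4, a5}; Column: {IV, V}.

a4, a5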